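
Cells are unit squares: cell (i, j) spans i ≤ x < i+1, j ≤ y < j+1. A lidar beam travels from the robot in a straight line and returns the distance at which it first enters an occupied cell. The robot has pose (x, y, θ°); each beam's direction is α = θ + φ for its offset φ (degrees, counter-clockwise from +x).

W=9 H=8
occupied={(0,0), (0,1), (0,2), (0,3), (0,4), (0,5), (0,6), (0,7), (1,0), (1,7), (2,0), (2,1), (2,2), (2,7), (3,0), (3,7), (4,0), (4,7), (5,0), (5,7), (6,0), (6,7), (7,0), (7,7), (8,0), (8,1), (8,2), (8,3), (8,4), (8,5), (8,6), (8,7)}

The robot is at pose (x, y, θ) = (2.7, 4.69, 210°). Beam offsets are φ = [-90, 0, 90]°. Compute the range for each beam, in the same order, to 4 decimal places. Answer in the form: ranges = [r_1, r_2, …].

ranges = [2.6674, 1.9630, 4.2608]

beam 1: φ=-90°, α=120°
  cosα=-0.5000 sinα=0.8660 | (2,4) | tMaxX 1.4000 tMaxY 0.3580 | tΔX 2.0000 tΔY 1.1547
    t=0.3580 [y] (2,5)
    t=1.4000 [x] (1,5)
    t=1.5127 [y] (1,6)
    t=2.6674 [y] (1,7) — stop
  → r_1 = 2.6674
beam 2: φ=0°, α=210°
  cosα=-0.8660 sinα=-0.5000 | (2,4) | tMaxX 0.8083 tMaxY 1.3800 | tΔX 1.1547 tΔY 2.0000
    t=0.8083 [x] (1,4)
    t=1.3800 [y] (1,3)
    t=1.9630 [x] (0,3) — stop
  → r_2 = 1.9630
beam 3: φ=90°, α=300°
  cosα=0.5000 sinα=-0.8660 | (2,4) | tMaxX 0.6000 tMaxY 0.7967 | tΔX 2.0000 tΔY 1.1547
    t=0.6000 [x] (3,4)
    t=0.7967 [y] (3,3)
    t=1.9514 [y] (3,2)
    t=2.6000 [x] (4,2)
    t=3.1061 [y] (4,1)
    t=4.2608 [y] (4,0) — stop
  → r_3 = 4.2608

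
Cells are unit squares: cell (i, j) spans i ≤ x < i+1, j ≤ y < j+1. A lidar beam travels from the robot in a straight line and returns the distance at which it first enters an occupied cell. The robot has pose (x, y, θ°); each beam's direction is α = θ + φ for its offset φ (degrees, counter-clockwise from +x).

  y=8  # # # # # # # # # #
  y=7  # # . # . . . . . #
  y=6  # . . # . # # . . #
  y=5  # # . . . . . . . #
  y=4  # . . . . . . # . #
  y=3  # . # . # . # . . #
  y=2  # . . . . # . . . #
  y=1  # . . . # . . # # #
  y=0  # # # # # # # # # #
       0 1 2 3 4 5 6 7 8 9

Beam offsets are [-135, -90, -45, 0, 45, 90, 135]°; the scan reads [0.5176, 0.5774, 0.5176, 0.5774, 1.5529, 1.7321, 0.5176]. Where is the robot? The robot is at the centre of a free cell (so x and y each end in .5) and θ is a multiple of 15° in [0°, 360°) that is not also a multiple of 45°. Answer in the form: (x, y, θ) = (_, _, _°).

(x, y, θ) = (1.5, 6.5, 300°)

Enumerate (i+0.5, j+0.5, θ) over the 42 free cells and 16 admissible headings. For each, cast all 7 beams and compare to the given ranges.
  (6.5, 4.5, 15°): beam 1 = 0.5774 ≠ 0.5176 ✗
  (3.5, 5.5, 345°): beam 1 = 2.8868 ≠ 0.5176 ✗
  (5.5, 1.5, 150°): beam 1 = 1.5529 ≠ 0.5176 ✗
  (5.5, 1.5, 255°): beam 1 = 0.5774 ≠ 0.5176 ✗
  …
  (1.5, 6.5, 300°): r_1=0.5176, r_2=0.5774, r_3=0.5176, r_4=0.5774, r_5=1.5529, r_6=1.7321, r_7=0.5176 — all match ✓
Only this pose fits every beam.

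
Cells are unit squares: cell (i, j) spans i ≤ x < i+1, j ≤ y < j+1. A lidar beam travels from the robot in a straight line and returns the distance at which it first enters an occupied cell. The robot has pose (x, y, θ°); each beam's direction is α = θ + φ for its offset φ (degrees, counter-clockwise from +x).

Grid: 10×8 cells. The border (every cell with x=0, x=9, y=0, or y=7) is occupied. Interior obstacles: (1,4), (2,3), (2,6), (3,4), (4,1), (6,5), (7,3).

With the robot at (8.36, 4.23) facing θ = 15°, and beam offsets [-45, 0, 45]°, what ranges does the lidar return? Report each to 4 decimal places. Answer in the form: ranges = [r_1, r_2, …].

beam 1: φ=-45°, α=330°
  dir = (cos 330°, sin 330°) = (0.8660, -0.5000); from cell (8,4)
  next x-line at t=0.7390, next y-line at t=0.4600; Δt_x=1.1547, Δt_y=2.0000
    y: enter (8,3) at t=0.4600
    x: enter (9,3) at t=0.7390 ← occupied
  → r_1 = 0.7390
beam 2: φ=0°, α=15°
  dir = (cos 15°, sin 15°) = (0.9659, 0.2588); from cell (8,4)
  next x-line at t=0.6626, next y-line at t=2.9751; Δt_x=1.0353, Δt_y=3.8637
    x: enter (9,4) at t=0.6626 ← occupied
  → r_2 = 0.6626
beam 3: φ=45°, α=60°
  dir = (cos 60°, sin 60°) = (0.5000, 0.8660); from cell (8,4)
  next x-line at t=1.2800, next y-line at t=0.8891; Δt_x=2.0000, Δt_y=1.1547
    y: enter (8,5) at t=0.8891
    x: enter (9,5) at t=1.2800 ← occupied
  → r_3 = 1.2800

ranges = [0.7390, 0.6626, 1.2800]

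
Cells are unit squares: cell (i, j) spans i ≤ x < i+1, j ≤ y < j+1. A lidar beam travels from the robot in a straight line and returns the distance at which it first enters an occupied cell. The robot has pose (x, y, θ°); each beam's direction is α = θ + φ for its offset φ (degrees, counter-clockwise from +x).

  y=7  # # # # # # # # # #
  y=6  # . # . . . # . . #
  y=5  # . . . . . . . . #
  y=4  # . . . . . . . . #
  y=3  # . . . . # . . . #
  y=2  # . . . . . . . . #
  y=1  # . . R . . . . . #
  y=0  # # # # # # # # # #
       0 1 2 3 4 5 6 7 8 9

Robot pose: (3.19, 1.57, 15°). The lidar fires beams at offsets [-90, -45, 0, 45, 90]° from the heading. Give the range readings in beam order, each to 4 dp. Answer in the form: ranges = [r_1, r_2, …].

ranges = [0.5901, 1.1400, 6.0150, 5.6200, 4.5863]

beam 1: φ=-90°, α=285°
  dir = (cos 285°, sin 285°) = (0.2588, -0.9659); from cell (3,1)
  next x-line at t=3.1296, next y-line at t=0.5901; Δt_x=3.8637, Δt_y=1.0353
    y: enter (3,0) at t=0.5901 ← occupied
  → r_1 = 0.5901
beam 2: φ=-45°, α=330°
  dir = (cos 330°, sin 330°) = (0.8660, -0.5000); from cell (3,1)
  next x-line at t=0.9353, next y-line at t=1.1400; Δt_x=1.1547, Δt_y=2.0000
    x: enter (4,1) at t=0.9353
    y: enter (4,0) at t=1.1400 ← occupied
  → r_2 = 1.1400
beam 3: φ=0°, α=15°
  dir = (cos 15°, sin 15°) = (0.9659, 0.2588); from cell (3,1)
  next x-line at t=0.8386, next y-line at t=1.6614; Δt_x=1.0353, Δt_y=3.8637
    x: enter (4,1) at t=0.8386
    y: enter (4,2) at t=1.6614
    x: enter (5,2) at t=1.8738
    x: enter (6,2) at t=2.9091
    x: enter (7,2) at t=3.9444
    x: enter (8,2) at t=4.9797
    y: enter (8,3) at t=5.5251
    x: enter (9,3) at t=6.0150 ← occupied
  → r_3 = 6.0150
beam 4: φ=45°, α=60°
  dir = (cos 60°, sin 60°) = (0.5000, 0.8660); from cell (3,1)
  next x-line at t=1.6200, next y-line at t=0.4965; Δt_x=2.0000, Δt_y=1.1547
    y: enter (3,2) at t=0.4965
    x: enter (4,2) at t=1.6200
    y: enter (4,3) at t=1.6512
    y: enter (4,4) at t=2.8059
    x: enter (5,4) at t=3.6200
    y: enter (5,5) at t=3.9606
    y: enter (5,6) at t=5.1153
    x: enter (6,6) at t=5.6200 ← occupied
  → r_4 = 5.6200
beam 5: φ=90°, α=105°
  dir = (cos 105°, sin 105°) = (-0.2588, 0.9659); from cell (3,1)
  next x-line at t=0.7341, next y-line at t=0.4452; Δt_x=3.8637, Δt_y=1.0353
    y: enter (3,2) at t=0.4452
    x: enter (2,2) at t=0.7341
    y: enter (2,3) at t=1.4804
    y: enter (2,4) at t=2.5157
    y: enter (2,5) at t=3.5510
    y: enter (2,6) at t=4.5863 ← occupied
  → r_5 = 4.5863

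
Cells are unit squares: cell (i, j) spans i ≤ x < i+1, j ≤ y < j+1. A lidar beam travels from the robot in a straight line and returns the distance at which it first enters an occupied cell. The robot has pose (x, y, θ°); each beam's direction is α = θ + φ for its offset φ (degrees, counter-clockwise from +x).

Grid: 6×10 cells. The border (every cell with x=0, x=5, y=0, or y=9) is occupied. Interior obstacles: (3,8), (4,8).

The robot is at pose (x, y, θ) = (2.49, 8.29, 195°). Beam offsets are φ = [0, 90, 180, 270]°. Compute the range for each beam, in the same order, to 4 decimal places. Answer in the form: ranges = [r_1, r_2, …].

beam 1: φ=0°, α=195°
  dir = (cos 195°, sin 195°) = (-0.9659, -0.2588); from cell (2,8)
  next x-line at t=0.5073, next y-line at t=1.1205; Δt_x=1.0353, Δt_y=3.8637
    x: enter (1,8) at t=0.5073
    y: enter (1,7) at t=1.1205
    x: enter (0,7) at t=1.5426 ← occupied
  → r_1 = 1.5426
beam 2: φ=90°, α=285°
  dir = (cos 285°, sin 285°) = (0.2588, -0.9659); from cell (2,8)
  next x-line at t=1.9705, next y-line at t=0.3002; Δt_x=3.8637, Δt_y=1.0353
    y: enter (2,7) at t=0.3002
    y: enter (2,6) at t=1.3355
    x: enter (3,6) at t=1.9705
    y: enter (3,5) at t=2.3708
    y: enter (3,4) at t=3.4061
    y: enter (3,3) at t=4.4413
    y: enter (3,2) at t=5.4766
    x: enter (4,2) at t=5.8342
    y: enter (4,1) at t=6.5119
    y: enter (4,0) at t=7.5472 ← occupied
  → r_2 = 7.5472
beam 3: φ=180°, α=15°
  dir = (cos 15°, sin 15°) = (0.9659, 0.2588); from cell (2,8)
  next x-line at t=0.5280, next y-line at t=2.7432; Δt_x=1.0353, Δt_y=3.8637
    x: enter (3,8) at t=0.5280 ← occupied
  → r_3 = 0.5280
beam 4: φ=270°, α=105°
  dir = (cos 105°, sin 105°) = (-0.2588, 0.9659); from cell (2,8)
  next x-line at t=1.8932, next y-line at t=0.7350; Δt_x=3.8637, Δt_y=1.0353
    y: enter (2,9) at t=0.7350 ← occupied
  → r_4 = 0.7350

ranges = [1.5426, 7.5472, 0.5280, 0.7350]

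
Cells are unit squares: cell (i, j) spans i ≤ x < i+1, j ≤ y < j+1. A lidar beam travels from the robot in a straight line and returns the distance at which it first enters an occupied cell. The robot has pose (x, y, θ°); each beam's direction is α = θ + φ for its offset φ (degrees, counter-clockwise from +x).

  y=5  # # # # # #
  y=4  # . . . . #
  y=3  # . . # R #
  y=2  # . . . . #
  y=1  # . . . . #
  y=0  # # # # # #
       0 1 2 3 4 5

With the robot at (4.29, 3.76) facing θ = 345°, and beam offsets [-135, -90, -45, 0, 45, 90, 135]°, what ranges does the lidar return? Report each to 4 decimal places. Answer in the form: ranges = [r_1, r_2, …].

ranges = [0.3349, 2.8574, 1.4200, 0.7350, 0.8198, 1.2837, 1.4318]

beam 1: φ=-135°, α=210°
  cosα=-0.8660 sinα=-0.5000 | (4,3) | tMaxX 0.3349 tMaxY 1.5200 | tΔX 1.1547 tΔY 2.0000
    t=0.3349 [x] (3,3) — stop
  → r_1 = 0.3349
beam 2: φ=-90°, α=255°
  cosα=-0.2588 sinα=-0.9659 | (4,3) | tMaxX 1.1205 tMaxY 0.7868 | tΔX 3.8637 tΔY 1.0353
    t=0.7868 [y] (4,2)
    t=1.1205 [x] (3,2)
    t=1.8221 [y] (3,1)
    t=2.8574 [y] (3,0) — stop
  → r_2 = 2.8574
beam 3: φ=-45°, α=300°
  cosα=0.5000 sinα=-0.8660 | (4,3) | tMaxX 1.4200 tMaxY 0.8776 | tΔX 2.0000 tΔY 1.1547
    t=0.8776 [y] (4,2)
    t=1.4200 [x] (5,2) — stop
  → r_3 = 1.4200
beam 4: φ=0°, α=345°
  cosα=0.9659 sinα=-0.2588 | (4,3) | tMaxX 0.7350 tMaxY 2.9364 | tΔX 1.0353 tΔY 3.8637
    t=0.7350 [x] (5,3) — stop
  → r_4 = 0.7350
beam 5: φ=45°, α=30°
  cosα=0.8660 sinα=0.5000 | (4,3) | tMaxX 0.8198 tMaxY 0.4800 | tΔX 1.1547 tΔY 2.0000
    t=0.4800 [y] (4,4)
    t=0.8198 [x] (5,4) — stop
  → r_5 = 0.8198
beam 6: φ=90°, α=75°
  cosα=0.2588 sinα=0.9659 | (4,3) | tMaxX 2.7432 tMaxY 0.2485 | tΔX 3.8637 tΔY 1.0353
    t=0.2485 [y] (4,4)
    t=1.2837 [y] (4,5) — stop
  → r_6 = 1.2837
beam 7: φ=135°, α=120°
  cosα=-0.5000 sinα=0.8660 | (4,3) | tMaxX 0.5800 tMaxY 0.2771 | tΔX 2.0000 tΔY 1.1547
    t=0.2771 [y] (4,4)
    t=0.5800 [x] (3,4)
    t=1.4318 [y] (3,5) — stop
  → r_7 = 1.4318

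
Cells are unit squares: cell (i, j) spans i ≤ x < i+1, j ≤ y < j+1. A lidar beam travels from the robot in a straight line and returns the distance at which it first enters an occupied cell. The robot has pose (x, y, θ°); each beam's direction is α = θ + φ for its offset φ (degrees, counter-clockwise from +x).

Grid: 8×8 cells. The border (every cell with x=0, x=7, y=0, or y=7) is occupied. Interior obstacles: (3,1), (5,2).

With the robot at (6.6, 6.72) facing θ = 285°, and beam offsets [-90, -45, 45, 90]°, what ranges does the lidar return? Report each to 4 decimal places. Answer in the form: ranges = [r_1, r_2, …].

beam 1: φ=-90°, α=195°
  direction (-0.9659, -0.2588); cell (6,6); t to first gridline: x 0.6212, y 2.7819 (then +1.0353 / +3.8637)
    (5,6) via x @ 0.6212
    (4,6) via x @ 1.6564
    (3,6) via x @ 2.6917
    (3,5) via y @ 2.7819
    (2,5) via x @ 3.7270
    (1,5) via x @ 4.7623
    (0,5) via x @ 5.7975  # hit
  → r_1 = 5.7975
beam 2: φ=-45°, α=240°
  direction (-0.5000, -0.8660); cell (6,6); t to first gridline: x 1.2000, y 0.8314 (then +2.0000 / +1.1547)
    (6,5) via y @ 0.8314
    (5,5) via x @ 1.2000
    (5,4) via y @ 1.9861
    (5,3) via y @ 3.1408
    (4,3) via x @ 3.2000
    (4,2) via y @ 4.2955
    (3,2) via x @ 5.2000
    (3,1) via y @ 5.4502  # hit
  → r_2 = 5.4502
beam 3: φ=45°, α=330°
  direction (0.8660, -0.5000); cell (6,6); t to first gridline: x 0.4619, y 1.4400 (then +1.1547 / +2.0000)
    (7,6) via x @ 0.4619  # hit
  → r_3 = 0.4619
beam 4: φ=90°, α=15°
  direction (0.9659, 0.2588); cell (6,6); t to first gridline: x 0.4141, y 1.0818 (then +1.0353 / +3.8637)
    (7,6) via x @ 0.4141  # hit
  → r_4 = 0.4141

ranges = [5.7975, 5.4502, 0.4619, 0.4141]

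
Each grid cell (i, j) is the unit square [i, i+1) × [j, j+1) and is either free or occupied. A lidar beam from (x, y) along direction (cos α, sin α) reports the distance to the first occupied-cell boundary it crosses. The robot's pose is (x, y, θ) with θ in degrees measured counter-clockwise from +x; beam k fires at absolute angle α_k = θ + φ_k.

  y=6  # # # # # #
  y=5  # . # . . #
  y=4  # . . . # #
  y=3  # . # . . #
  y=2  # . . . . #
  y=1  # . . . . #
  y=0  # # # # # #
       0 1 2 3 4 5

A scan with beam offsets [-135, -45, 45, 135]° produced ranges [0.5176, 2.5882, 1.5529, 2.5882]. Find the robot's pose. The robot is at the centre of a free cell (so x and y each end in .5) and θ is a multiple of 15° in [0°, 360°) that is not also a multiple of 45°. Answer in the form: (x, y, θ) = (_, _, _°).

Candidates: 17 free-cell centres × 16 headings = 272 poses. Raycast each; keep the one whose scan matches to 4 dp.
  (3.5, 4.5, 255°): beam 1 = 1.0000 ≠ 0.5176 ✗
  (2.5, 1.5, 60°): beam 4 = 1.5529 ≠ 2.5882 ✗
  (1.5, 1.5, 240°): beam 1 = 1.9319 ≠ 0.5176 ✗
  (4.5, 2.5, 330°): beam 1 = 3.6235 ≠ 0.5176 ✗
  …
  (3.5, 3.5, 300°): r_1=0.5176, r_2=2.5882, r_3=1.5529, r_4=2.5882 — all match ✓
Only this pose fits every beam.

(x, y, θ) = (3.5, 3.5, 300°)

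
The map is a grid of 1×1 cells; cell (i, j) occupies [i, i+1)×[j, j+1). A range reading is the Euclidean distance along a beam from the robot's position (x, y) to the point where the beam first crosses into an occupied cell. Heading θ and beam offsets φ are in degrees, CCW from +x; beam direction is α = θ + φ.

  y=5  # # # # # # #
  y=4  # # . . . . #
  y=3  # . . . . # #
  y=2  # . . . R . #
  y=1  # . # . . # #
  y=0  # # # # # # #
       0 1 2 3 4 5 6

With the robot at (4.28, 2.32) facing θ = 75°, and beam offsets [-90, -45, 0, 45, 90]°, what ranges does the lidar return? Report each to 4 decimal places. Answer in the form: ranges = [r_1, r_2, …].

beam 1: φ=-90°, α=345°
  cosα=0.9659 sinα=-0.2588 | (4,2) | tMaxX 0.7454 tMaxY 1.2364 | tΔX 1.0353 tΔY 3.8637
    t=0.7454 [x] (5,2)
    t=1.2364 [y] (5,1) — stop
  → r_1 = 1.2364
beam 2: φ=-45°, α=30°
  cosα=0.8660 sinα=0.5000 | (4,2) | tMaxX 0.8314 tMaxY 1.3600 | tΔX 1.1547 tΔY 2.0000
    t=0.8314 [x] (5,2)
    t=1.3600 [y] (5,3) — stop
  → r_2 = 1.3600
beam 3: φ=0°, α=75°
  cosα=0.2588 sinα=0.9659 | (4,2) | tMaxX 2.7819 tMaxY 0.7040 | tΔX 3.8637 tΔY 1.0353
    t=0.7040 [y] (4,3)
    t=1.7393 [y] (4,4)
    t=2.7745 [y] (4,5) — stop
  → r_3 = 2.7745
beam 4: φ=45°, α=120°
  cosα=-0.5000 sinα=0.8660 | (4,2) | tMaxX 0.5600 tMaxY 0.7852 | tΔX 2.0000 tΔY 1.1547
    t=0.5600 [x] (3,2)
    t=0.7852 [y] (3,3)
    t=1.9399 [y] (3,4)
    t=2.5600 [x] (2,4)
    t=3.0946 [y] (2,5) — stop
  → r_4 = 3.0946
beam 5: φ=90°, α=165°
  cosα=-0.9659 sinα=0.2588 | (4,2) | tMaxX 0.2899 tMaxY 2.6273 | tΔX 1.0353 tΔY 3.8637
    t=0.2899 [x] (3,2)
    t=1.3252 [x] (2,2)
    t=2.3604 [x] (1,2)
    t=2.6273 [y] (1,3)
    t=3.3957 [x] (0,3) — stop
  → r_5 = 3.3957

ranges = [1.2364, 1.3600, 2.7745, 3.0946, 3.3957]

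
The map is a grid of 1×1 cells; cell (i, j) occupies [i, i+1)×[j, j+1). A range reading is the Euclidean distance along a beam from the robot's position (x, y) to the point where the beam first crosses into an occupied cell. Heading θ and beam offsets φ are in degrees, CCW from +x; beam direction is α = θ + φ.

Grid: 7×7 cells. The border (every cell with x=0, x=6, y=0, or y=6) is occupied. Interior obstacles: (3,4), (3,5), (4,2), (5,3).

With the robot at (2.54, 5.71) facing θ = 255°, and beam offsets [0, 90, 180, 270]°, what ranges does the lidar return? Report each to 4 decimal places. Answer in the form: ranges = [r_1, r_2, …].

beam 1: φ=0°, α=255°
  cosα=-0.2588 sinα=-0.9659 | (2,5) | tMaxX 2.0864 tMaxY 0.7350 | tΔX 3.8637 tΔY 1.0353
    t=0.7350 [y] (2,4)
    t=1.7703 [y] (2,3)
    t=2.0864 [x] (1,3)
    t=2.8056 [y] (1,2)
    t=3.8409 [y] (1,1)
    t=4.8762 [y] (1,0) — stop
  → r_1 = 4.8762
beam 2: φ=90°, α=345°
  cosα=0.9659 sinα=-0.2588 | (2,5) | tMaxX 0.4762 tMaxY 2.7432 | tΔX 1.0353 tΔY 3.8637
    t=0.4762 [x] (3,5) — stop
  → r_2 = 0.4762
beam 3: φ=180°, α=75°
  cosα=0.2588 sinα=0.9659 | (2,5) | tMaxX 1.7773 tMaxY 0.3002 | tΔX 3.8637 tΔY 1.0353
    t=0.3002 [y] (2,6) — stop
  → r_3 = 0.3002
beam 4: φ=270°, α=165°
  cosα=-0.9659 sinα=0.2588 | (2,5) | tMaxX 0.5590 tMaxY 1.1205 | tΔX 1.0353 tΔY 3.8637
    t=0.5590 [x] (1,5)
    t=1.1205 [y] (1,6) — stop
  → r_4 = 1.1205

ranges = [4.8762, 0.4762, 0.3002, 1.1205]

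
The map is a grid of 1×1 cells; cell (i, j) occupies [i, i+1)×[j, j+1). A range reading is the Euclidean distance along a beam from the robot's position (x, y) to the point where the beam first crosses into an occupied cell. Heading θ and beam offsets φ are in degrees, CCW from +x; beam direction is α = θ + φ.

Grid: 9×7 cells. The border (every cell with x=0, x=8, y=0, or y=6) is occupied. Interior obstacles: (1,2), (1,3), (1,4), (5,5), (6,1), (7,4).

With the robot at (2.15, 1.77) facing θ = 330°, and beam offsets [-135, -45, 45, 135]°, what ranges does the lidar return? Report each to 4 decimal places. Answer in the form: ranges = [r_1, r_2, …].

beam 1: φ=-135°, α=195°
  direction (-0.9659, -0.2588); cell (2,1); t to first gridline: x 0.1553, y 2.9751 (then +1.0353 / +3.8637)
    (1,1) via x @ 0.1553
    (0,1) via x @ 1.1906  # hit
  → r_1 = 1.1906
beam 2: φ=-45°, α=285°
  direction (0.2588, -0.9659); cell (2,1); t to first gridline: x 3.2841, y 0.7972 (then +3.8637 / +1.0353)
    (2,0) via y @ 0.7972  # hit
  → r_2 = 0.7972
beam 3: φ=45°, α=15°
  direction (0.9659, 0.2588); cell (2,1); t to first gridline: x 0.8800, y 0.8887 (then +1.0353 / +3.8637)
    (3,1) via x @ 0.8800
    (3,2) via y @ 0.8887
    (4,2) via x @ 1.9153
    (5,2) via x @ 2.9505
    (6,2) via x @ 3.9858
    (6,3) via y @ 4.7524
    (7,3) via x @ 5.0211
    (8,3) via x @ 6.0564  # hit
  → r_3 = 6.0564
beam 4: φ=135°, α=105°
  direction (-0.2588, 0.9659); cell (2,1); t to first gridline: x 0.5796, y 0.2381 (then +3.8637 / +1.0353)
    (2,2) via y @ 0.2381
    (1,2) via x @ 0.5796  # hit
  → r_4 = 0.5796

ranges = [1.1906, 0.7972, 6.0564, 0.5796]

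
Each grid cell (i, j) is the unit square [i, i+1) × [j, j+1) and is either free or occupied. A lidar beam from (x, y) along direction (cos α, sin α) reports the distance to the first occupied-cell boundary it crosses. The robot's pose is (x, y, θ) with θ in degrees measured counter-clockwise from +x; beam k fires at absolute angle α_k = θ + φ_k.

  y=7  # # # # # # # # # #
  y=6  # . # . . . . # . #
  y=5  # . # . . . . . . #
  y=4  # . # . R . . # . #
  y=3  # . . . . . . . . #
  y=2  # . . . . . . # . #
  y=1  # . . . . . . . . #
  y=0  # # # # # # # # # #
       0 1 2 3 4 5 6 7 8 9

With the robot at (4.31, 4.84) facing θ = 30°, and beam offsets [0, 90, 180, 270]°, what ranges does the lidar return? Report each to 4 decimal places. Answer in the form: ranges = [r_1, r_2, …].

beam 1: φ=0°, α=30°
  cosα=0.8660 sinα=0.5000 | (4,4) | tMaxX 0.7967 tMaxY 0.3200 | tΔX 1.1547 tΔY 2.0000
    t=0.3200 [y] (4,5)
    t=0.7967 [x] (5,5)
    t=1.9514 [x] (6,5)
    t=2.3200 [y] (6,6)
    t=3.1061 [x] (7,6) — stop
  → r_1 = 3.1061
beam 2: φ=90°, α=120°
  cosα=-0.5000 sinα=0.8660 | (4,4) | tMaxX 0.6200 tMaxY 0.1848 | tΔX 2.0000 tΔY 1.1547
    t=0.1848 [y] (4,5)
    t=0.6200 [x] (3,5)
    t=1.3395 [y] (3,6)
    t=2.4942 [y] (3,7) — stop
  → r_2 = 2.4942
beam 3: φ=180°, α=210°
  cosα=-0.8660 sinα=-0.5000 | (4,4) | tMaxX 0.3580 tMaxY 1.6800 | tΔX 1.1547 tΔY 2.0000
    t=0.3580 [x] (3,4)
    t=1.5127 [x] (2,4) — stop
  → r_3 = 1.5127
beam 4: φ=270°, α=300°
  cosα=0.5000 sinα=-0.8660 | (4,4) | tMaxX 1.3800 tMaxY 0.9699 | tΔX 2.0000 tΔY 1.1547
    t=0.9699 [y] (4,3)
    t=1.3800 [x] (5,3)
    t=2.1246 [y] (5,2)
    t=3.2793 [y] (5,1)
    t=3.3800 [x] (6,1)
    t=4.4341 [y] (6,0) — stop
  → r_4 = 4.4341

ranges = [3.1061, 2.4942, 1.5127, 4.4341]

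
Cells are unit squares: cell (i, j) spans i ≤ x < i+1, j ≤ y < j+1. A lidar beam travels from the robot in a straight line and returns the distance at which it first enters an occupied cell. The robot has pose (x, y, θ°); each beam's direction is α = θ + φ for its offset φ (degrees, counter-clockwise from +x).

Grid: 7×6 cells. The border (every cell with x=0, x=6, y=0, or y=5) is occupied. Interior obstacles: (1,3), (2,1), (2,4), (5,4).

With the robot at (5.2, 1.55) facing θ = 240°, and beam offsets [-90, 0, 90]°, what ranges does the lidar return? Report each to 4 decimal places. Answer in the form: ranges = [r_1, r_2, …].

ranges = [3.6950, 0.6351, 0.9238]

beam 1: φ=-90°, α=150°
  dir = (cos 150°, sin 150°) = (-0.8660, 0.5000); from cell (5,1)
  next x-line at t=0.2309, next y-line at t=0.9000; Δt_x=1.1547, Δt_y=2.0000
    x: enter (4,1) at t=0.2309
    y: enter (4,2) at t=0.9000
    x: enter (3,2) at t=1.3856
    x: enter (2,2) at t=2.5403
    y: enter (2,3) at t=2.9000
    x: enter (1,3) at t=3.6950 ← occupied
  → r_1 = 3.6950
beam 2: φ=0°, α=240°
  dir = (cos 240°, sin 240°) = (-0.5000, -0.8660); from cell (5,1)
  next x-line at t=0.4000, next y-line at t=0.6351; Δt_x=2.0000, Δt_y=1.1547
    x: enter (4,1) at t=0.4000
    y: enter (4,0) at t=0.6351 ← occupied
  → r_2 = 0.6351
beam 3: φ=90°, α=330°
  dir = (cos 330°, sin 330°) = (0.8660, -0.5000); from cell (5,1)
  next x-line at t=0.9238, next y-line at t=1.1000; Δt_x=1.1547, Δt_y=2.0000
    x: enter (6,1) at t=0.9238 ← occupied
  → r_3 = 0.9238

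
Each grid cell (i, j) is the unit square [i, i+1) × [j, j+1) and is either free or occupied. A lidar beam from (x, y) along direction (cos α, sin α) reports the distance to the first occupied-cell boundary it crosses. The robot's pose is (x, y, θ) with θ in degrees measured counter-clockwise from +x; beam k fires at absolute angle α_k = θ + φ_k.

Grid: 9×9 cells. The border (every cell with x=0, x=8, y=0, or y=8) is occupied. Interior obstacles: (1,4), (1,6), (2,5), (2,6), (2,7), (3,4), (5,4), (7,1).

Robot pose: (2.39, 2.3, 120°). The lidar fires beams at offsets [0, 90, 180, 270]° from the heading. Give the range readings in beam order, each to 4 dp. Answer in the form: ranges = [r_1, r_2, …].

beam 1: φ=0°, α=120°
  direction (-0.5000, 0.8660); cell (2,2); t to first gridline: x 0.7800, y 0.8083 (then +2.0000 / +1.1547)
    (1,2) via x @ 0.7800
    (1,3) via y @ 0.8083
    (1,4) via y @ 1.9630  # hit
  → r_1 = 1.9630
beam 2: φ=90°, α=210°
  direction (-0.8660, -0.5000); cell (2,2); t to first gridline: x 0.4503, y 0.6000 (then +1.1547 / +2.0000)
    (1,2) via x @ 0.4503
    (1,1) via y @ 0.6000
    (0,1) via x @ 1.6050  # hit
  → r_2 = 1.6050
beam 3: φ=180°, α=300°
  direction (0.5000, -0.8660); cell (2,2); t to first gridline: x 1.2200, y 0.3464 (then +2.0000 / +1.1547)
    (2,1) via y @ 0.3464
    (3,1) via x @ 1.2200
    (3,0) via y @ 1.5011  # hit
  → r_3 = 1.5011
beam 4: φ=270°, α=30°
  direction (0.8660, 0.5000); cell (2,2); t to first gridline: x 0.7044, y 1.4000 (then +1.1547 / +2.0000)
    (3,2) via x @ 0.7044
    (3,3) via y @ 1.4000
    (4,3) via x @ 1.8591
    (5,3) via x @ 3.0138
    (5,4) via y @ 3.4000  # hit
  → r_4 = 3.4000

ranges = [1.9630, 1.6050, 1.5011, 3.4000]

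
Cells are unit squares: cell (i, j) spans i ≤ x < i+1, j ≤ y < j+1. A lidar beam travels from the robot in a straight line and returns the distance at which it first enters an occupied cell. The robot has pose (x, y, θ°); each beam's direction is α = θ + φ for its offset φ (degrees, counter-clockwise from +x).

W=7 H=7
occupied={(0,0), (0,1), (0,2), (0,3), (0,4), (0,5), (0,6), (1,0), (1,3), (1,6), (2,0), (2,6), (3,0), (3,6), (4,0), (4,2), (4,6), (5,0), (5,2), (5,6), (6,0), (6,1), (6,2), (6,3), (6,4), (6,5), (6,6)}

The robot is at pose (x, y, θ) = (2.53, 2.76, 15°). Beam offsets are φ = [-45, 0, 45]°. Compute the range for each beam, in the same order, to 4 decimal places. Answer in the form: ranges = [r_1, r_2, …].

ranges = [3.5200, 3.5924, 3.7412]

beam 1: φ=-45°, α=330°
  direction (0.8660, -0.5000); cell (2,2); t to first gridline: x 0.5427, y 1.5200 (then +1.1547 / +2.0000)
    (3,2) via x @ 0.5427
    (3,1) via y @ 1.5200
    (4,1) via x @ 1.6974
    (5,1) via x @ 2.8521
    (5,0) via y @ 3.5200  # hit
  → r_1 = 3.5200
beam 2: φ=0°, α=15°
  direction (0.9659, 0.2588); cell (2,2); t to first gridline: x 0.4866, y 0.9273 (then +1.0353 / +3.8637)
    (3,2) via x @ 0.4866
    (3,3) via y @ 0.9273
    (4,3) via x @ 1.5219
    (5,3) via x @ 2.5571
    (6,3) via x @ 3.5924  # hit
  → r_2 = 3.5924
beam 3: φ=45°, α=60°
  direction (0.5000, 0.8660); cell (2,2); t to first gridline: x 0.9400, y 0.2771 (then +2.0000 / +1.1547)
    (2,3) via y @ 0.2771
    (3,3) via x @ 0.9400
    (3,4) via y @ 1.4318
    (3,5) via y @ 2.5865
    (4,5) via x @ 2.9400
    (4,6) via y @ 3.7412  # hit
  → r_3 = 3.7412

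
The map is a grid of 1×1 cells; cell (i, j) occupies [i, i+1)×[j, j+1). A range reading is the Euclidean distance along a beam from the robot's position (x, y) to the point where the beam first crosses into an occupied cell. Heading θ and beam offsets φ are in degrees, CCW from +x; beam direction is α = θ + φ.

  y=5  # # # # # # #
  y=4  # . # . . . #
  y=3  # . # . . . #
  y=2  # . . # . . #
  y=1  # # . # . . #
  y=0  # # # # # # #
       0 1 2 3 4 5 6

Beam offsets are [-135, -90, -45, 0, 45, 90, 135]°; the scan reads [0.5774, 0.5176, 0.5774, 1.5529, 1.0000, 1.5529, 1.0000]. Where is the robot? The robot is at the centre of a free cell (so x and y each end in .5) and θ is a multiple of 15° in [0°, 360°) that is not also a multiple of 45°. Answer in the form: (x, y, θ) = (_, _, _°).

(x, y, θ) = (2.5, 2.5, 165°)

The pose lattice has 15·16 = 240 candidates. Test each by forward raycasting.
  (2.5, 1.5, 105°): beam 3 = 1.0000 ≠ 0.5774 ✗
  (4.5, 1.5, 75°): beam 2 = 1.5529 ≠ 0.5176 ✗
  (1.5, 2.5, 240°): beam 1 = 1.9319 ≠ 0.5774 ✗
  …
  (2.5, 2.5, 165°): r_1=0.5774, r_2=0.5176, r_3=0.5774, r_4=1.5529, r_5=1.0000, r_6=1.5529, r_7=1.0000 — all match ✓
Unique over the lattice → pose = (2.5, 2.5, 165°).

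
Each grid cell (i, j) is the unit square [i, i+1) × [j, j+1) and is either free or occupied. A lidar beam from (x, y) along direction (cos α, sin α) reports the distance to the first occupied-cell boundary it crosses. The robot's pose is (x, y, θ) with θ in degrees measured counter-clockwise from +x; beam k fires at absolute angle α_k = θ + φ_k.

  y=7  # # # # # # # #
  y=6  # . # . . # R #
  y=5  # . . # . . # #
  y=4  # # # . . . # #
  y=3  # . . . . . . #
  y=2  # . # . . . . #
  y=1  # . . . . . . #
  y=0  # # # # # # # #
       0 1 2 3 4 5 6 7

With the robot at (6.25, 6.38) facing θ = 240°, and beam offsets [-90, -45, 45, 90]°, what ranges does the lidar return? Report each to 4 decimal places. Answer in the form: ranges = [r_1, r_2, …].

ranges = [0.2887, 0.2588, 0.3934, 0.7600]

beam 1: φ=-90°, α=150°
  d=(-0.8660,0.5000)  start (6,6)  tX=0.2887 tY=1.2400  stride 1/|dx|=1.1547 1/|dy|=2.0000
    cross x-line → (5,6), t=0.2887 (wall)
  → r_1 = 0.2887
beam 2: φ=-45°, α=195°
  d=(-0.9659,-0.2588)  start (6,6)  tX=0.2588 tY=1.4682  stride 1/|dx|=1.0353 1/|dy|=3.8637
    cross x-line → (5,6), t=0.2588 (wall)
  → r_2 = 0.2588
beam 3: φ=45°, α=285°
  d=(0.2588,-0.9659)  start (6,6)  tX=2.8978 tY=0.3934  stride 1/|dx|=3.8637 1/|dy|=1.0353
    cross y-line → (6,5), t=0.3934 (wall)
  → r_3 = 0.3934
beam 4: φ=90°, α=330°
  d=(0.8660,-0.5000)  start (6,6)  tX=0.8660 tY=0.7600  stride 1/|dx|=1.1547 1/|dy|=2.0000
    cross y-line → (6,5), t=0.7600 (wall)
  → r_4 = 0.7600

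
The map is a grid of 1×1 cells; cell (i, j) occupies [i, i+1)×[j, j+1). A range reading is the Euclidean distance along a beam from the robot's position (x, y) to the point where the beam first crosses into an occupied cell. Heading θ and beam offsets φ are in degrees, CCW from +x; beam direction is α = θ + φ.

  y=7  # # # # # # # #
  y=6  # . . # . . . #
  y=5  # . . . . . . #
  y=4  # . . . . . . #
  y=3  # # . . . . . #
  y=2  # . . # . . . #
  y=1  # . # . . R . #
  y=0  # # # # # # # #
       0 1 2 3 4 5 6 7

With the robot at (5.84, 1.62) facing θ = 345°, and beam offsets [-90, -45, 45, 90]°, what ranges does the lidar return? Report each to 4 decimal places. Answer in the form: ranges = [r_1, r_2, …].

ranges = [0.6419, 0.7159, 1.3395, 4.4819]

beam 1: φ=-90°, α=255°
  d=(-0.2588,-0.9659)  start (5,1)  tX=3.2455 tY=0.6419  stride 1/|dx|=3.8637 1/|dy|=1.0353
    cross y-line → (5,0), t=0.6419 (wall)
  → r_1 = 0.6419
beam 2: φ=-45°, α=300°
  d=(0.5000,-0.8660)  start (5,1)  tX=0.3200 tY=0.7159  stride 1/|dx|=2.0000 1/|dy|=1.1547
    cross x-line → (6,1), t=0.3200
    cross y-line → (6,0), t=0.7159 (wall)
  → r_2 = 0.7159
beam 3: φ=45°, α=30°
  d=(0.8660,0.5000)  start (5,1)  tX=0.1848 tY=0.7600  stride 1/|dx|=1.1547 1/|dy|=2.0000
    cross x-line → (6,1), t=0.1848
    cross y-line → (6,2), t=0.7600
    cross x-line → (7,2), t=1.3395 (wall)
  → r_3 = 1.3395
beam 4: φ=90°, α=75°
  d=(0.2588,0.9659)  start (5,1)  tX=0.6182 tY=0.3934  stride 1/|dx|=3.8637 1/|dy|=1.0353
    cross y-line → (5,2), t=0.3934
    cross x-line → (6,2), t=0.6182
    cross y-line → (6,3), t=1.4287
    cross y-line → (6,4), t=2.4640
    cross y-line → (6,5), t=3.4992
    cross x-line → (7,5), t=4.4819 (wall)
  → r_4 = 4.4819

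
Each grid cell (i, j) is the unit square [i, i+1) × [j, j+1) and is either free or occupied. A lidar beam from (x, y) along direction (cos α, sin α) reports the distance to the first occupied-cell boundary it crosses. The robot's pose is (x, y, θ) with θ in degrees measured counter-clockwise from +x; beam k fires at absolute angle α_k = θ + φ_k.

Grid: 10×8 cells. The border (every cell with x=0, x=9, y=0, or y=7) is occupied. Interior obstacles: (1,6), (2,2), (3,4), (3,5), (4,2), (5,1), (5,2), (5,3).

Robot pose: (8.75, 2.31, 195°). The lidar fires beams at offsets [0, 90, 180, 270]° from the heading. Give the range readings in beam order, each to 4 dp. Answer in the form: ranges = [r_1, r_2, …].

beam 1: φ=0°, α=195°
  cosα=-0.9659 sinα=-0.2588 | (8,2) | tMaxX 0.7765 tMaxY 1.1977 | tΔX 1.0353 tΔY 3.8637
    t=0.7765 [x] (7,2)
    t=1.1977 [y] (7,1)
    t=1.8117 [x] (6,1)
    t=2.8470 [x] (5,1) — stop
  → r_1 = 2.8470
beam 2: φ=90°, α=285°
  cosα=0.2588 sinα=-0.9659 | (8,2) | tMaxX 0.9659 tMaxY 0.3209 | tΔX 3.8637 tΔY 1.0353
    t=0.3209 [y] (8,1)
    t=0.9659 [x] (9,1) — stop
  → r_2 = 0.9659
beam 3: φ=180°, α=15°
  cosα=0.9659 sinα=0.2588 | (8,2) | tMaxX 0.2588 tMaxY 2.6660 | tΔX 1.0353 tΔY 3.8637
    t=0.2588 [x] (9,2) — stop
  → r_3 = 0.2588
beam 4: φ=270°, α=105°
  cosα=-0.2588 sinα=0.9659 | (8,2) | tMaxX 2.8978 tMaxY 0.7143 | tΔX 3.8637 tΔY 1.0353
    t=0.7143 [y] (8,3)
    t=1.7496 [y] (8,4)
    t=2.7849 [y] (8,5)
    t=2.8978 [x] (7,5)
    t=3.8202 [y] (7,6)
    t=4.8554 [y] (7,7) — stop
  → r_4 = 4.8554

ranges = [2.8470, 0.9659, 0.2588, 4.8554]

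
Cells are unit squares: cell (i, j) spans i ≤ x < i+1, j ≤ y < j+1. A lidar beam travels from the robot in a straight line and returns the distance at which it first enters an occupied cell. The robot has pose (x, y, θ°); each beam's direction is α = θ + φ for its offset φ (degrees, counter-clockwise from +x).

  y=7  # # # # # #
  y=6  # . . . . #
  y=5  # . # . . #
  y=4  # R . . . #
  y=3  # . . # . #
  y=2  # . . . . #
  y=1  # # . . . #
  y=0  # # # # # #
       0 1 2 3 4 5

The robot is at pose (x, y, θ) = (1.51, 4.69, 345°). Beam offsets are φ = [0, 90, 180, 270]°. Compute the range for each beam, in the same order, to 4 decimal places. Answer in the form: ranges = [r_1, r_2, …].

beam 1: φ=0°, α=345°
  direction (0.9659, -0.2588); cell (1,4); t to first gridline: x 0.5073, y 2.6660 (then +1.0353 / +3.8637)
    (2,4) via x @ 0.5073
    (3,4) via x @ 1.5426
    (4,4) via x @ 2.5778
    (4,3) via y @ 2.6660
    (5,3) via x @ 3.6131  # hit
  → r_1 = 3.6131
beam 2: φ=90°, α=75°
  direction (0.2588, 0.9659); cell (1,4); t to first gridline: x 1.8932, y 0.3209 (then +3.8637 / +1.0353)
    (1,5) via y @ 0.3209
    (1,6) via y @ 1.3562
    (2,6) via x @ 1.8932
    (2,7) via y @ 2.3915  # hit
  → r_2 = 2.3915
beam 3: φ=180°, α=165°
  direction (-0.9659, 0.2588); cell (1,4); t to first gridline: x 0.5280, y 1.1977 (then +1.0353 / +3.8637)
    (0,4) via x @ 0.5280  # hit
  → r_3 = 0.5280
beam 4: φ=270°, α=255°
  direction (-0.2588, -0.9659); cell (1,4); t to first gridline: x 1.9705, y 0.7143 (then +3.8637 / +1.0353)
    (1,3) via y @ 0.7143
    (1,2) via y @ 1.7496
    (0,2) via x @ 1.9705  # hit
  → r_4 = 1.9705

ranges = [3.6131, 2.3915, 0.5280, 1.9705]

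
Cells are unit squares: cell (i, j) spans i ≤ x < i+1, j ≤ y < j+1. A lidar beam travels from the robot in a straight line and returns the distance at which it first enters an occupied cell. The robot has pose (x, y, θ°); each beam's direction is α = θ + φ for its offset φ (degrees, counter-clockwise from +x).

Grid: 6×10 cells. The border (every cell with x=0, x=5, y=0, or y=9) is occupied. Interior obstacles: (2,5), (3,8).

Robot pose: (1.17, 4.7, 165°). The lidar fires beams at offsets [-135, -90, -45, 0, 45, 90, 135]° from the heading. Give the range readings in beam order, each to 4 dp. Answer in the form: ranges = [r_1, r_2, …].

beam 1: φ=-135°, α=30°
  d=(0.8660,0.5000)  start (1,4)  tX=0.9584 tY=0.6000  stride 1/|dx|=1.1547 1/|dy|=2.0000
    cross y-line → (1,5), t=0.6000
    cross x-line → (2,5), t=0.9584 (wall)
  → r_1 = 0.9584
beam 2: φ=-90°, α=75°
  d=(0.2588,0.9659)  start (1,4)  tX=3.2069 tY=0.3106  stride 1/|dx|=3.8637 1/|dy|=1.0353
    cross y-line → (1,5), t=0.3106
    cross y-line → (1,6), t=1.3459
    cross y-line → (1,7), t=2.3811
    cross x-line → (2,7), t=3.2069
    cross y-line → (2,8), t=3.4164
    cross y-line → (2,9), t=4.4517 (wall)
  → r_2 = 4.4517
beam 3: φ=-45°, α=120°
  d=(-0.5000,0.8660)  start (1,4)  tX=0.3400 tY=0.3464  stride 1/|dx|=2.0000 1/|dy|=1.1547
    cross x-line → (0,4), t=0.3400 (wall)
  → r_3 = 0.3400
beam 4: φ=0°, α=165°
  d=(-0.9659,0.2588)  start (1,4)  tX=0.1760 tY=1.1591  stride 1/|dx|=1.0353 1/|dy|=3.8637
    cross x-line → (0,4), t=0.1760 (wall)
  → r_4 = 0.1760
beam 5: φ=45°, α=210°
  d=(-0.8660,-0.5000)  start (1,4)  tX=0.1963 tY=1.4000  stride 1/|dx|=1.1547 1/|dy|=2.0000
    cross x-line → (0,4), t=0.1963 (wall)
  → r_5 = 0.1963
beam 6: φ=90°, α=255°
  d=(-0.2588,-0.9659)  start (1,4)  tX=0.6568 tY=0.7247  stride 1/|dx|=3.8637 1/|dy|=1.0353
    cross x-line → (0,4), t=0.6568 (wall)
  → r_6 = 0.6568
beam 7: φ=135°, α=300°
  d=(0.5000,-0.8660)  start (1,4)  tX=1.6600 tY=0.8083  stride 1/|dx|=2.0000 1/|dy|=1.1547
    cross y-line → (1,3), t=0.8083
    cross x-line → (2,3), t=1.6600
    cross y-line → (2,2), t=1.9630
    cross y-line → (2,1), t=3.1177
    cross x-line → (3,1), t=3.6600
    cross y-line → (3,0), t=4.2724 (wall)
  → r_7 = 4.2724

ranges = [0.9584, 4.4517, 0.3400, 0.1760, 0.1963, 0.6568, 4.2724]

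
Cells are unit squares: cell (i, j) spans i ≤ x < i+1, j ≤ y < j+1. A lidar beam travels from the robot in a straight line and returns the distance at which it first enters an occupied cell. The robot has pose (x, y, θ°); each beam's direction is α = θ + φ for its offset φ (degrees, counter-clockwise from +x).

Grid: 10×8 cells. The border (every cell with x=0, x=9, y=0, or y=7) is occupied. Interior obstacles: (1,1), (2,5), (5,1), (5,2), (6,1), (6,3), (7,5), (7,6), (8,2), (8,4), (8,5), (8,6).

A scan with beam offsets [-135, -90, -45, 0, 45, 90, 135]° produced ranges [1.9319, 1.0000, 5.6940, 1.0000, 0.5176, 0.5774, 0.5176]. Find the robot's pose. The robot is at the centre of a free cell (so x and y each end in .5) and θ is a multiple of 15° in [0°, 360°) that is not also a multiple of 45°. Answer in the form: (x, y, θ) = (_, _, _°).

(x, y, θ) = (1.5, 6.5, 30°)

Enumerate (i+0.5, j+0.5, θ) over the 36 free cells and 16 admissible headings. For each, cast all 7 beams and compare to the given ranges.
  (6.5, 2.5, 60°): beam 1 = 0.5176 ≠ 1.9319 ✗
  (8.5, 1.5, 345°): beam 1 = 1.0000 ≠ 1.9319 ✗
  (5.5, 5.5, 30°): beam 1 = 4.6587 ≠ 1.9319 ✗
  (8.5, 3.5, 120°): beam 1 = 0.5176 ≠ 1.9319 ✗
  …
  (1.5, 6.5, 30°): r_1=1.9319, r_2=1.0000, r_3=5.6940, r_4=1.0000, r_5=0.5176, r_6=0.5774, r_7=0.5176 — all match ✓
Only this pose fits every beam.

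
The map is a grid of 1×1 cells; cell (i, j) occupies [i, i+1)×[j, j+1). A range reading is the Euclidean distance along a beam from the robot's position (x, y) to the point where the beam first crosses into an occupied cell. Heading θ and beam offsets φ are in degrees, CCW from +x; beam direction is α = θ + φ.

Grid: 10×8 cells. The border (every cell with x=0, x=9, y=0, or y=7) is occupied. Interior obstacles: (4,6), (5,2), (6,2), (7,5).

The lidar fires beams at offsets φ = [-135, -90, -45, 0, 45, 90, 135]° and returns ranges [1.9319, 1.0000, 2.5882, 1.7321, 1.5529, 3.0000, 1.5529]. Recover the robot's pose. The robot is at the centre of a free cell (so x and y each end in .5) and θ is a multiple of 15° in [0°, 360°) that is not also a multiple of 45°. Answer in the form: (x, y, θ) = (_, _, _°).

(x, y, θ) = (7.5, 3.5, 330°)

Candidates: 44 free-cell centres × 16 headings = 704 poses. Raycast each; keep the one whose scan matches to 4 dp.
  (6.5, 4.5, 60°): beam 1 = 1.5529 ≠ 1.9319 ✗
  (2.5, 4.5, 195°): beam 1 = 2.8868 ≠ 1.9319 ✗
  (4.5, 4.5, 165°): beam 1 = 2.8868 ≠ 1.9319 ✗
  (4.5, 3.5, 240°): beam 1 = 3.6235 ≠ 1.9319 ✗
  (1.5, 2.5, 285°): beam 1 = 0.5774 ≠ 1.9319 ✗
  …
  (7.5, 3.5, 330°): r_1=1.9319, r_2=1.0000, r_3=2.5882, r_4=1.7321, r_5=1.5529, r_6=3.0000, r_7=1.5529 — all match ✓
Only this pose fits every beam.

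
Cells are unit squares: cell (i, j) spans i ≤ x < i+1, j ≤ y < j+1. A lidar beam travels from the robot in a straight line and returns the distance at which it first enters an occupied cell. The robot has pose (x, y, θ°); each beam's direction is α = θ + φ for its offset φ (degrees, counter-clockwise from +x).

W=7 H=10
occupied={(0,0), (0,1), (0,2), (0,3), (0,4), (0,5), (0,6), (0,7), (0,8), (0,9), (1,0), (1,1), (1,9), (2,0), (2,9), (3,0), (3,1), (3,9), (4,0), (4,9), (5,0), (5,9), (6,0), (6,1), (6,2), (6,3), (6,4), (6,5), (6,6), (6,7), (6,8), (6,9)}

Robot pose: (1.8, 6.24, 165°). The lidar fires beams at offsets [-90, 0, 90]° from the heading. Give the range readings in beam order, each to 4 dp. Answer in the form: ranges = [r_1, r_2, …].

ranges = [2.8574, 0.8282, 3.0910]

beam 1: φ=-90°, α=75°
  d=(0.2588,0.9659)  start (1,6)  tX=0.7727 tY=0.7868  stride 1/|dx|=3.8637 1/|dy|=1.0353
    cross x-line → (2,6), t=0.7727
    cross y-line → (2,7), t=0.7868
    cross y-line → (2,8), t=1.8221
    cross y-line → (2,9), t=2.8574 (wall)
  → r_1 = 2.8574
beam 2: φ=0°, α=165°
  d=(-0.9659,0.2588)  start (1,6)  tX=0.8282 tY=2.9364  stride 1/|dx|=1.0353 1/|dy|=3.8637
    cross x-line → (0,6), t=0.8282 (wall)
  → r_2 = 0.8282
beam 3: φ=90°, α=255°
  d=(-0.2588,-0.9659)  start (1,6)  tX=3.0910 tY=0.2485  stride 1/|dx|=3.8637 1/|dy|=1.0353
    cross y-line → (1,5), t=0.2485
    cross y-line → (1,4), t=1.2837
    cross y-line → (1,3), t=2.3190
    cross x-line → (0,3), t=3.0910 (wall)
  → r_3 = 3.0910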